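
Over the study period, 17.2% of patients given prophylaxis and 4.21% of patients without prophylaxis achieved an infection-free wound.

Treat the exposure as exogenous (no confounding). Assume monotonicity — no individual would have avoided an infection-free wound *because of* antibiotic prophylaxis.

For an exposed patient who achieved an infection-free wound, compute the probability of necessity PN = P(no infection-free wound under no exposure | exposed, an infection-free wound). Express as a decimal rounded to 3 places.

PN ≈ 0.755

p₁ = 0.172, p₀ = 0.0421.
Under exogeneity and monotonicity, PN = (p₁ − p₀) / p₁.
PN = (0.172 − 0.0421) / 0.172 = 0.1299 / 0.172 ≈ 0.7552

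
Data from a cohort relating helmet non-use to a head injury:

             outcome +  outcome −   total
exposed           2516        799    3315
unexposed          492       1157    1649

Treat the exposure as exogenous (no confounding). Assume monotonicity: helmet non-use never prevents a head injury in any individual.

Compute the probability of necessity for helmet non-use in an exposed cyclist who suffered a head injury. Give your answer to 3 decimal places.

p₁ = P(outcome | exposed) = 2516/3315 = 0.75897
p₀ = P(outcome | unexposed) = 492/1649 = 0.29836
Under exogeneity and monotonicity, PN = (p₁ − p₀) / p₁.
PN = (0.75897 − 0.29836) / 0.75897 = 0.46061 / 0.75897 ≈ 0.6069

PN ≈ 0.607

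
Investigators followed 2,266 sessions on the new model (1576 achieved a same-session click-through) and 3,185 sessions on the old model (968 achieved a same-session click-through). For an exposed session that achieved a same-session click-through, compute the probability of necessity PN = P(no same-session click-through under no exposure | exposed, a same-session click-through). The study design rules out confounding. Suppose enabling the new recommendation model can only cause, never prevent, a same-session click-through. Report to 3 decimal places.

PN ≈ 0.563

p₁ = P(outcome | exposed) = 1576/2266 = 0.6955
p₀ = P(outcome | unexposed) = 968/3185 = 0.30392
Under exogeneity and monotonicity, PN = (p₁ − p₀) / p₁.
PN = (0.6955 − 0.30392) / 0.6955 = 0.39157 / 0.6955 ≈ 0.5630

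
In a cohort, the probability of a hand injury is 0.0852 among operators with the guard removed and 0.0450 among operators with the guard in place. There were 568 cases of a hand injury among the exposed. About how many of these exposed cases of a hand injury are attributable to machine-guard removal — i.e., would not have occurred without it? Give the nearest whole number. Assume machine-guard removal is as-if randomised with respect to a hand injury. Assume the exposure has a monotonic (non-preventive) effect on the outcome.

Let p₁ = 0.0852, p₀ = 0.045.
PN = (p₁ − p₀)/p₁ = (0.0852 − 0.045) / 0.0852 ≈ 0.47183.
Attributable cases ≈ PN × (exposed cases) = 0.47183 × 568 ≈ 268.00.

about 268 cases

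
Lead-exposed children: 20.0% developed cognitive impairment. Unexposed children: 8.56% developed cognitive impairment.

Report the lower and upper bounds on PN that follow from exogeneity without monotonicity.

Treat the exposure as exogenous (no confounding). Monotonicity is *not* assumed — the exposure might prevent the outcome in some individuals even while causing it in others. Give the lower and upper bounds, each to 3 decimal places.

0.572 ≤ PN ≤ 1.000

p₁ = 0.2, p₀ = 0.0856.
Under exogeneity alone the bounds on PN are max{0,(p₁−p₀)/p₁} ≤ PN ≤ min{1,(1−p₀)/p₁}.
  lower = (p₁ − p₀)/p₁ = 0.1144 / 0.2 ≈ 0.5720
  upper = min{1, (1 − p₀)/p₁} = 0.9144 / 0.2 ≈ 4.5720 → capped at 1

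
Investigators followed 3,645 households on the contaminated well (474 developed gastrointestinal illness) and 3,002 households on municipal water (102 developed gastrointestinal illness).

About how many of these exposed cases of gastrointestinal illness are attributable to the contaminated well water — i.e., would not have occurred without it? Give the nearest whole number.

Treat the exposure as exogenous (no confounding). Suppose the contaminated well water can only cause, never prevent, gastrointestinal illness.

p₁ = P(outcome | exposed) = 474/3645 = 0.13004
p₀ = P(outcome | unexposed) = 102/3002 = 0.033977
PN = (p₁ − p₀)/p₁ = (0.13004 − 0.033977) / 0.13004 ≈ 0.73872.
Attributable cases ≈ PN × (exposed cases) = 0.73872 × 474 ≈ 350.15.

about 350 cases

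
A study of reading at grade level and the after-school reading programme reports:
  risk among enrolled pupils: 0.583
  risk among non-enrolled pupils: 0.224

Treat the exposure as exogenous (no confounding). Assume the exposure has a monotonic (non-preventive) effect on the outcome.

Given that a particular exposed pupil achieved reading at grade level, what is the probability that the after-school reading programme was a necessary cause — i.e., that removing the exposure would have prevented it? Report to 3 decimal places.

PN ≈ 0.616

Let p₁ = 0.583, p₀ = 0.224.
Under exogeneity and monotonicity, PN = (p₁ − p₀) / p₁.
PN = (0.583 − 0.224) / 0.583 = 0.359 / 0.583 ≈ 0.6158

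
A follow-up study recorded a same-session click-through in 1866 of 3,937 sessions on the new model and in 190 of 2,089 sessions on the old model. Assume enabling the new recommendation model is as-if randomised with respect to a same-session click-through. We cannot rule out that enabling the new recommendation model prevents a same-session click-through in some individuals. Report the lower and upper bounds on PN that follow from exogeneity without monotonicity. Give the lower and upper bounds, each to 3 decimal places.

0.808 ≤ PN ≤ 1.000

p₁ = P(outcome | exposed) = 1866/3937 = 0.47396
p₀ = P(outcome | unexposed) = 190/2089 = 0.090953
Under exogeneity alone the bounds on PN are max{0,(p₁−p₀)/p₁} ≤ PN ≤ min{1,(1−p₀)/p₁}.
  lower = (p₁ − p₀)/p₁ = 0.38301 / 0.47396 ≈ 0.8081
  upper = min{1, (1 − p₀)/p₁} = 0.90905 / 0.47396 ≈ 1.9180 → capped at 1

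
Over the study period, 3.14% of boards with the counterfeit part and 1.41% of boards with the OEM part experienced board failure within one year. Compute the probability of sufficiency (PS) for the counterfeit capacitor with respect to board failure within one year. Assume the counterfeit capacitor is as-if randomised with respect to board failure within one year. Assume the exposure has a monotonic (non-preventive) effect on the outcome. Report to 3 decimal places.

p₁ = 0.0314, p₀ = 0.0141.
Under exogeneity and monotonicity, PS = (p₁ − p₀) / (1 − p₀).
PS = (0.0314 − 0.0141) / (1 − 0.0141) = 0.0173 / 0.9859 ≈ 0.0175

PS ≈ 0.018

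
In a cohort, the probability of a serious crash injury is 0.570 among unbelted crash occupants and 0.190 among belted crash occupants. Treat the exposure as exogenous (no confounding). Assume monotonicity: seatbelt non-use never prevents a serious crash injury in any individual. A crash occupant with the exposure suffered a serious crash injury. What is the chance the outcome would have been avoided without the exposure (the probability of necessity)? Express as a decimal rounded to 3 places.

Let p₁ = 0.57, p₀ = 0.19.
Under exogeneity and monotonicity, PN = (p₁ − p₀) / p₁.
PN = (0.57 − 0.19) / 0.57 = 0.38 / 0.57 ≈ 0.6667

PN ≈ 0.667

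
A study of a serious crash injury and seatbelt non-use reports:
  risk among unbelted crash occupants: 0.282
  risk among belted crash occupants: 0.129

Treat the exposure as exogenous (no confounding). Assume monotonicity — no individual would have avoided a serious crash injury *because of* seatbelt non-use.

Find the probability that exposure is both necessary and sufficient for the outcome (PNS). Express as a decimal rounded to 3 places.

Let p₁ = 0.282, p₀ = 0.129.
Under exogeneity and monotonicity, PNS = p₁ − p₀.
PNS = 0.282 − 0.129 = 0.153

PNS ≈ 0.153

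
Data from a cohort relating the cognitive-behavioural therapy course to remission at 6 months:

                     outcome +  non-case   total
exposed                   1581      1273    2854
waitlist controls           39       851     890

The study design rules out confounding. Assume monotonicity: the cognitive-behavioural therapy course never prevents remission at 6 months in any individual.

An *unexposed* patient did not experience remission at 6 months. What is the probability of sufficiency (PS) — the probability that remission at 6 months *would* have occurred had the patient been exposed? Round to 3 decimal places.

PS ≈ 0.534

p₁ = P(outcome | exposed) = 1581/2854 = 0.55396
p₀ = P(outcome | unexposed) = 39/890 = 0.04382
Under exogeneity and monotonicity, PS = (p₁ − p₀)/(1 − p₀).
PS = (0.55396 − 0.04382) / 0.95618 ≈ 0.5335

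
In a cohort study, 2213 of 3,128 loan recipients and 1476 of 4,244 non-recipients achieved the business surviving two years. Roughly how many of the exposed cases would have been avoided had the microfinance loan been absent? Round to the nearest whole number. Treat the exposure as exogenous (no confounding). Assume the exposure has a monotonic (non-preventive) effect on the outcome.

p₁ = P(outcome | exposed) = 2213/3128 = 0.70748
p₀ = P(outcome | unexposed) = 1476/4244 = 0.34779
PN = (p₁ − p₀)/p₁ = (0.70748 − 0.34779) / 0.70748 ≈ 0.50842.
Attributable cases ≈ PN × (exposed cases) = 0.50842 × 2213 ≈ 1125.13.

about 1125 cases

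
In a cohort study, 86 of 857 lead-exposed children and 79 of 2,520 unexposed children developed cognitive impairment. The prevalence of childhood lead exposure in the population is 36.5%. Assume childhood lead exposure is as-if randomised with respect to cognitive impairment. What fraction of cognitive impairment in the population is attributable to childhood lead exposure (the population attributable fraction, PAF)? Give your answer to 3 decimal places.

PAF ≈ 0.445

p₁ = P(outcome | exposed) = 86/857 = 0.10035
p₀ = P(outcome | unexposed) = 79/2520 = 0.031349
Overall risk P(Y=1) = π·p₁ + (1−π)·p₀ = 0.365×0.10035 + 0.635×0.031349 = 0.056535.
Under exogeneity, PAF = [P(Y=1) − p₀] / P(Y=1).
PAF = (0.056535 − 0.031349) / 0.056535 ≈ 0.4455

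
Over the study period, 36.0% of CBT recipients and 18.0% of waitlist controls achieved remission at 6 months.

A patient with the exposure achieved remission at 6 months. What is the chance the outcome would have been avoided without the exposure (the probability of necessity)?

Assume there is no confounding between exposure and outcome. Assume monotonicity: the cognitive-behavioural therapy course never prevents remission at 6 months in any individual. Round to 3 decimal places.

p₁ = 0.36, p₀ = 0.18.
Under exogeneity and monotonicity, PN = (p₁ − p₀) / p₁.
PN = (0.36 − 0.18) / 0.36 = 0.18 / 0.36 ≈ 0.5000

PN ≈ 0.500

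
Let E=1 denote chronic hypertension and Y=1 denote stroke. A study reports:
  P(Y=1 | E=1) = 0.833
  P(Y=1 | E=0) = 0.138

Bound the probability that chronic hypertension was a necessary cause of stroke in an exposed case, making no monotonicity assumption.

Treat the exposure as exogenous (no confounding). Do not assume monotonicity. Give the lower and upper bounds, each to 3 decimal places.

0.834 ≤ PN ≤ 1.000

Let p₁ = 0.833, p₀ = 0.138.
Under exogeneity alone the bounds on PN are max{0,(p₁−p₀)/p₁} ≤ PN ≤ min{1,(1−p₀)/p₁}.
  lower = (p₁ − p₀)/p₁ = 0.695 / 0.833 ≈ 0.8343
  upper = min{1, (1 − p₀)/p₁} = 0.862 / 0.833 ≈ 1.0348 → capped at 1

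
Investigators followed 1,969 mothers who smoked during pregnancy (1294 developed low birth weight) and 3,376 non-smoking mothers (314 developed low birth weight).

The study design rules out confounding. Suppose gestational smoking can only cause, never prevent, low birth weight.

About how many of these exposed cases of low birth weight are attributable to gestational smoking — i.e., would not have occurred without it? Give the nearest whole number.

about 1111 cases

p₁ = P(outcome | exposed) = 1294/1969 = 0.65719
p₀ = P(outcome | unexposed) = 314/3376 = 0.093009
PN = (p₁ − p₀)/p₁ = (0.65719 − 0.093009) / 0.65719 ≈ 0.85847.
Attributable cases ≈ PN × (exposed cases) = 0.85847 × 1294 ≈ 1110.86.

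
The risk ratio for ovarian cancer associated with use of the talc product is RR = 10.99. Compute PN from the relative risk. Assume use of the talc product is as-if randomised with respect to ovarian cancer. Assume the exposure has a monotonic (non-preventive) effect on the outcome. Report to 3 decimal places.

Under exogeneity and monotonicity, PN = (RR − 1) / RR = 1 − 1/RR.
PN = (10.99 − 1) / 10.99 = 9.99 / 10.99 ≈ 0.9090

PN ≈ 0.909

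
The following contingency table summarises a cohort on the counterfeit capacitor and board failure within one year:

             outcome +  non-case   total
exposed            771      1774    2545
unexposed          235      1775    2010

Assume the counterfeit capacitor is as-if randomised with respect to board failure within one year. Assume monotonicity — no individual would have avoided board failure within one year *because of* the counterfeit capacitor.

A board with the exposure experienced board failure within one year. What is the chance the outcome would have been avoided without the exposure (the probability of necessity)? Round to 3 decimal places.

PN ≈ 0.614

p₁ = P(outcome | exposed) = 771/2545 = 0.30295
p₀ = P(outcome | unexposed) = 235/2010 = 0.11692
Under exogeneity and monotonicity, PN = (p₁ − p₀)/p₁.
PN = (0.30295 − 0.11692) / 0.30295 ≈ 0.6141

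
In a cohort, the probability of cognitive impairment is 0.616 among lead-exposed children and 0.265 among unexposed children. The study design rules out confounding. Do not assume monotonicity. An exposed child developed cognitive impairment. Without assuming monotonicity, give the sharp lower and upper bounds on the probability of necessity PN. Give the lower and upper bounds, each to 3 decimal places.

0.570 ≤ PN ≤ 1.000

Let p₁ = 0.616, p₀ = 0.265.
Under exogeneity alone the bounds on PN are max{0,(p₁−p₀)/p₁} ≤ PN ≤ min{1,(1−p₀)/p₁}.
  lower = (p₁ − p₀)/p₁ = 0.351 / 0.616 ≈ 0.5698
  upper = min{1, (1 − p₀)/p₁} = 0.735 / 0.616 ≈ 1.1932 → capped at 1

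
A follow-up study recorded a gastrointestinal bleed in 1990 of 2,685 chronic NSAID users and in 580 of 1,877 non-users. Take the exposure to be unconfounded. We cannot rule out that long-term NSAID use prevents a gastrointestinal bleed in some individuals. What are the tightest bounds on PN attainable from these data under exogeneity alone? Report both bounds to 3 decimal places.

p₁ = P(outcome | exposed) = 1990/2685 = 0.74115
p₀ = P(outcome | unexposed) = 580/1877 = 0.309
Under exogeneity alone the bounds on PN are max{0,(p₁−p₀)/p₁} ≤ PN ≤ min{1,(1−p₀)/p₁}.
  lower = (p₁ − p₀)/p₁ = 0.43215 / 0.74115 ≈ 0.5831
  upper = min{1, (1 − p₀)/p₁} = 0.691 / 0.74115 ≈ 0.9323

0.583 ≤ PN ≤ 0.932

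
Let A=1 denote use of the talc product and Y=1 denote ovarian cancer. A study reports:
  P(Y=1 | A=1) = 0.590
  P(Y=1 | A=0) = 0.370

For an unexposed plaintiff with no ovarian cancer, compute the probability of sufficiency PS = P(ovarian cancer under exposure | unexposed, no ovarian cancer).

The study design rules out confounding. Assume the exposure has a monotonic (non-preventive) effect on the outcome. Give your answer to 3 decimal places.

PS ≈ 0.349

Let p₁ = 0.59, p₀ = 0.37.
Under exogeneity and monotonicity, PS = (p₁ − p₀) / (1 − p₀).
PS = (0.59 − 0.37) / (1 − 0.37) = 0.22 / 0.63 ≈ 0.3492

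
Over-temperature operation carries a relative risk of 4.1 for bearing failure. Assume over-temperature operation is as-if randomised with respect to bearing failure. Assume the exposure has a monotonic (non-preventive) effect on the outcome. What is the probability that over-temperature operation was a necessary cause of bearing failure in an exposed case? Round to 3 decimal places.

PN ≈ 0.756

Under exogeneity and monotonicity, PN = (RR − 1) / RR = 1 − 1/RR.
PN = (4.1 − 1) / 4.1 = 3.1 / 4.1 ≈ 0.7561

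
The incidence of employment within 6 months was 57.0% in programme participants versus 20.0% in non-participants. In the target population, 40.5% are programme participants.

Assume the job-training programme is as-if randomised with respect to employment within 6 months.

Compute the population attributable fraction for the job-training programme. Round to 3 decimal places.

PAF ≈ 0.428

p₁ = 0.57, p₀ = 0.2.
Overall risk P(Y=1) = π·p₁ + (1−π)·p₀ = 0.405×0.57 + 0.595×0.2 = 0.34985.
Under exogeneity, PAF = [P(Y=1) − p₀] / P(Y=1).
PAF = (0.34985 − 0.2) / 0.34985 ≈ 0.4283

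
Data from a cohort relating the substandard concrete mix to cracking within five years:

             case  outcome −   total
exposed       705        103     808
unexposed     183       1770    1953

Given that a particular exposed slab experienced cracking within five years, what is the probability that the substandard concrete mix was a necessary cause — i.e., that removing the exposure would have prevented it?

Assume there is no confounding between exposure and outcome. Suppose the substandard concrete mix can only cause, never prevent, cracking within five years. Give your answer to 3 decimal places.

PN ≈ 0.893

p₁ = P(outcome | exposed) = 705/808 = 0.87252
p₀ = P(outcome | unexposed) = 183/1953 = 0.093702
Under exogeneity and monotonicity, PN = (p₁ − p₀)/p₁.
PN = (0.87252 − 0.093702) / 0.87252 ≈ 0.8926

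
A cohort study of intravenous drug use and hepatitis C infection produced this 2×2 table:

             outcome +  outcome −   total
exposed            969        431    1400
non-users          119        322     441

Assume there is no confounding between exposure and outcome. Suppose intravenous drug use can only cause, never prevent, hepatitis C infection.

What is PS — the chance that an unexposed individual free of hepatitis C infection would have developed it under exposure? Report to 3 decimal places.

PS ≈ 0.578

p₁ = P(outcome | exposed) = 969/1400 = 0.69214
p₀ = P(outcome | unexposed) = 119/441 = 0.26984
Under exogeneity and monotonicity, PS = (p₁ − p₀)/(1 − p₀).
PS = (0.69214 − 0.26984) / 0.73016 ≈ 0.5784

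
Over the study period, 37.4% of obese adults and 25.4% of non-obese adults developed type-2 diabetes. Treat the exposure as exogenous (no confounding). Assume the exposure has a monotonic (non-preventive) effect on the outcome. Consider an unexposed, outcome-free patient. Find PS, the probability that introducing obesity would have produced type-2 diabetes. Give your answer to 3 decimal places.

p₁ = 0.374, p₀ = 0.254.
Under exogeneity and monotonicity, PS = (p₁ − p₀) / (1 − p₀).
PS = (0.374 − 0.254) / (1 − 0.254) = 0.12 / 0.746 ≈ 0.1609

PS ≈ 0.161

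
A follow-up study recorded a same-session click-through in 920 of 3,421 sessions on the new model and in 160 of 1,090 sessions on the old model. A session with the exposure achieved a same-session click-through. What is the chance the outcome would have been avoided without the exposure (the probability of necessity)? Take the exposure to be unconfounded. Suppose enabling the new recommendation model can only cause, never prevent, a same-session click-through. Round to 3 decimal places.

PN ≈ 0.454

p₁ = P(outcome | exposed) = 920/3421 = 0.26893
p₀ = P(outcome | unexposed) = 160/1090 = 0.14679
Under exogeneity and monotonicity, PN = (p₁ − p₀) / p₁.
PN = (0.26893 − 0.14679) / 0.26893 = 0.12214 / 0.26893 ≈ 0.4542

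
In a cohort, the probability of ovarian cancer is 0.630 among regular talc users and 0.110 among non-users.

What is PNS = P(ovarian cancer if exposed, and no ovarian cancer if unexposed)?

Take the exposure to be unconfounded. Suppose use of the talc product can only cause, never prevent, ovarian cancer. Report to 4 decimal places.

PNS ≈ 0.5200

Let p₁ = 0.63, p₀ = 0.11.
Under exogeneity and monotonicity, PNS = p₁ − p₀.
PNS = 0.63 − 0.11 = 0.52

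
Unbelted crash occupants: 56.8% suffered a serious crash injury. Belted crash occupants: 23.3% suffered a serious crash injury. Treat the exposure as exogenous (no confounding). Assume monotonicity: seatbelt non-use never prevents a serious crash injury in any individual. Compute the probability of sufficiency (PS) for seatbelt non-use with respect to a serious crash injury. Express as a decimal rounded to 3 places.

PS ≈ 0.437

p₁ = 0.568, p₀ = 0.233.
Under exogeneity and monotonicity, PS = (p₁ − p₀) / (1 − p₀).
PS = (0.568 − 0.233) / (1 − 0.233) = 0.335 / 0.767 ≈ 0.4368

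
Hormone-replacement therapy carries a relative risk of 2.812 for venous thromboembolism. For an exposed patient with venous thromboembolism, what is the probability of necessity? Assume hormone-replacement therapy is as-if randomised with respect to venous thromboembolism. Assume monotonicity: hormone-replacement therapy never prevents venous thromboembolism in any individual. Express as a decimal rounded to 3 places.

Under exogeneity and monotonicity, PN = (RR − 1) / RR = 1 − 1/RR.
PN = (2.812 − 1) / 2.812 = 1.812 / 2.812 ≈ 0.6444

PN ≈ 0.644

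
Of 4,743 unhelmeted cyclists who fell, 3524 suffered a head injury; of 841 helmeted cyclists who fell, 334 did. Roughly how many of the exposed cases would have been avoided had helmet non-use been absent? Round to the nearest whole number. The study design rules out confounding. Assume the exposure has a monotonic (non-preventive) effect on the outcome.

p₁ = P(outcome | exposed) = 3524/4743 = 0.74299
p₀ = P(outcome | unexposed) = 334/841 = 0.39715
PN = (p₁ − p₀)/p₁ = (0.74299 − 0.39715) / 0.74299 ≈ 0.46548.
Attributable cases ≈ PN × (exposed cases) = 0.46548 × 3524 ≈ 1640.34.

about 1640 cases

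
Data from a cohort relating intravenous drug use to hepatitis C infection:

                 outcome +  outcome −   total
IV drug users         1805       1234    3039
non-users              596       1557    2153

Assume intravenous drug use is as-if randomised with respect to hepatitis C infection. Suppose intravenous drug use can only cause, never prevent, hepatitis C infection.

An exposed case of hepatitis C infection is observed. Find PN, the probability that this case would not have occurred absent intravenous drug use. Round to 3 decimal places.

p₁ = P(outcome | exposed) = 1805/3039 = 0.59395
p₀ = P(outcome | unexposed) = 596/2153 = 0.27682
Under exogeneity and monotonicity, PN = (p₁ − p₀) / p₁.
PN = (0.59395 − 0.27682) / 0.59395 = 0.31712 / 0.59395 ≈ 0.5339

PN ≈ 0.534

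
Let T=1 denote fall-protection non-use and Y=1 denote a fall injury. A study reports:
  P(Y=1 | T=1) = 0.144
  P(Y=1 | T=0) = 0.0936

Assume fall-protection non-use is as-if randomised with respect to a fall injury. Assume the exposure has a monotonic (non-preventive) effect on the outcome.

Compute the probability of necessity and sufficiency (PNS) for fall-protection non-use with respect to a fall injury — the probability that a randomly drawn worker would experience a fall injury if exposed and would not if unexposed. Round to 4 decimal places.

Let p₁ = 0.144, p₀ = 0.0936.
Under exogeneity and monotonicity, PNS = p₁ − p₀.
PNS = 0.144 − 0.0936 = 0.0504

PNS ≈ 0.0504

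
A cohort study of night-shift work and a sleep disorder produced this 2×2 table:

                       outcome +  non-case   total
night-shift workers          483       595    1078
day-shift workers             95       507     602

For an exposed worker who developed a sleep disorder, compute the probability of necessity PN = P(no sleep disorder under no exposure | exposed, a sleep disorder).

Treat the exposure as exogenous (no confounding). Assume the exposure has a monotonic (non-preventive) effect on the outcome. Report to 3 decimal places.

PN ≈ 0.648

p₁ = P(outcome | exposed) = 483/1078 = 0.44805
p₀ = P(outcome | unexposed) = 95/602 = 0.15781
Under exogeneity and monotonicity, PN = (p₁ − p₀)/p₁.
PN = (0.44805 − 0.15781) / 0.44805 ≈ 0.6478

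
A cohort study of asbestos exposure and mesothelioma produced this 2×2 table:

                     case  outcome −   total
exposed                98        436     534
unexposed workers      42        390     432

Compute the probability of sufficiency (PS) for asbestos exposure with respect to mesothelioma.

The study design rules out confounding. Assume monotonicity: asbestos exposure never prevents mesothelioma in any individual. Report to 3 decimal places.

p₁ = P(outcome | exposed) = 98/534 = 0.18352
p₀ = P(outcome | unexposed) = 42/432 = 0.097222
Under exogeneity and monotonicity, PS = (p₁ − p₀) / (1 − p₀).
PS = (0.18352 − 0.097222) / (1 − 0.097222) = 0.086298 / 0.90278 ≈ 0.0956

PS ≈ 0.096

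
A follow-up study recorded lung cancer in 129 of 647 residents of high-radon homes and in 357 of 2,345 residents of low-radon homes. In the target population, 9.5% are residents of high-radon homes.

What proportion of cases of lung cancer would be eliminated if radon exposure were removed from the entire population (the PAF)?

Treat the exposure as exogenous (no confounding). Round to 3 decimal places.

p₁ = P(outcome | exposed) = 129/647 = 0.19938
p₀ = P(outcome | unexposed) = 357/2345 = 0.15224
Overall risk P(Y=1) = π·p₁ + (1−π)·p₀ = 0.095×0.19938 + 0.905×0.15224 = 0.15672.
Under exogeneity, PAF = [P(Y=1) − p₀] / P(Y=1).
PAF = (0.15672 − 0.15224) / 0.15672 ≈ 0.0286

PAF ≈ 0.029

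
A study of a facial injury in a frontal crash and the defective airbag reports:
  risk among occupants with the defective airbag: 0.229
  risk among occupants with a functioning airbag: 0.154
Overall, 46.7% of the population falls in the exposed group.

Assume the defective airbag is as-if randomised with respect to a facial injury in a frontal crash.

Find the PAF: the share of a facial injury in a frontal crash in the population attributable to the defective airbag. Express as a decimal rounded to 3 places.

Let p₁ = 0.229, p₀ = 0.154.
Overall risk P(Y=1) = π·p₁ + (1−π)·p₀ = 0.467×0.229 + 0.533×0.154 = 0.18902.
Under exogeneity, PAF = [P(Y=1) − p₀] / P(Y=1).
PAF = (0.18902 − 0.154) / 0.18902 ≈ 0.1853

PAF ≈ 0.185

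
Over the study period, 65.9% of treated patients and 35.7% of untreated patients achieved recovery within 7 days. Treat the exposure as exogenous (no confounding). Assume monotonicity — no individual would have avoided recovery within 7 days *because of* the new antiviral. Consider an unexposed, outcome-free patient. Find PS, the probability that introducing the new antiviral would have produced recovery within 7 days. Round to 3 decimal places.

PS ≈ 0.470

p₁ = 0.659, p₀ = 0.357.
Under exogeneity and monotonicity, PS = (p₁ − p₀) / (1 − p₀).
PS = (0.659 − 0.357) / (1 − 0.357) = 0.302 / 0.643 ≈ 0.4697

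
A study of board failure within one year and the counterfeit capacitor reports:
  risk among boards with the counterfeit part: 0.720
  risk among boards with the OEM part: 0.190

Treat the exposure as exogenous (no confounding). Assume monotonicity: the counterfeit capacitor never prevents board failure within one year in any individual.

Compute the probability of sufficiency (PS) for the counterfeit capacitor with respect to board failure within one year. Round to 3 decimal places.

PS ≈ 0.654

Let p₁ = 0.72, p₀ = 0.19.
Under exogeneity and monotonicity, PS = (p₁ − p₀) / (1 − p₀).
PS = (0.72 − 0.19) / (1 − 0.19) = 0.53 / 0.81 ≈ 0.6543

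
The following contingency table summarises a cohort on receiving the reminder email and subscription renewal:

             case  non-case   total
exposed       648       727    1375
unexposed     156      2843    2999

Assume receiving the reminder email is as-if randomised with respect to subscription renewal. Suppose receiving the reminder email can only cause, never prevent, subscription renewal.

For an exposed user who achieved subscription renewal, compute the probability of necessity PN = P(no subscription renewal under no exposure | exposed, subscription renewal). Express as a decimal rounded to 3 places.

PN ≈ 0.890

p₁ = P(outcome | exposed) = 648/1375 = 0.47127
p₀ = P(outcome | unexposed) = 156/2999 = 0.052017
Under exogeneity and monotonicity, PN = (p₁ − p₀)/p₁.
PN = (0.47127 − 0.052017) / 0.47127 ≈ 0.8896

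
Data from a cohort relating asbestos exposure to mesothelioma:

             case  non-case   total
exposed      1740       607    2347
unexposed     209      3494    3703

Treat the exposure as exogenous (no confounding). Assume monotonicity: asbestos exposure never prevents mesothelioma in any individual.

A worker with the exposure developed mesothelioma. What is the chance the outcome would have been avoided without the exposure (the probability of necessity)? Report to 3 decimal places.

p₁ = P(outcome | exposed) = 1740/2347 = 0.74137
p₀ = P(outcome | unexposed) = 209/3703 = 0.056441
Under exogeneity and monotonicity, PN = (p₁ − p₀)/p₁.
PN = (0.74137 − 0.056441) / 0.74137 ≈ 0.9239

PN ≈ 0.924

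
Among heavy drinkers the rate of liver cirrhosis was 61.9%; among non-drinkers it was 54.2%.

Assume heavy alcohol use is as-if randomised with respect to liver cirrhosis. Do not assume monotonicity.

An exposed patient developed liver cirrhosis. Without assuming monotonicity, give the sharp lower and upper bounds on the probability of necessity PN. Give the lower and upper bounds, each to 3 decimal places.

0.124 ≤ PN ≤ 0.740

p₁ = 0.619, p₀ = 0.542.
Under exogeneity alone the bounds on PN are max{0,(p₁−p₀)/p₁} ≤ PN ≤ min{1,(1−p₀)/p₁}.
  lower = (p₁ − p₀)/p₁ = 0.077 / 0.619 ≈ 0.1244
  upper = min{1, (1 − p₀)/p₁} = 0.458 / 0.619 ≈ 0.7399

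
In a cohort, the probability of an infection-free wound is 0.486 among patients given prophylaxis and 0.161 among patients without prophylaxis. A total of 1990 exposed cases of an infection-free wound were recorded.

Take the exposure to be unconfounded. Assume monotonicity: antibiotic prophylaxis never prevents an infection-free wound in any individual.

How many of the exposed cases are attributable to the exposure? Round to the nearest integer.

about 1331 cases

Let p₁ = 0.486, p₀ = 0.161.
PN = (p₁ − p₀)/p₁ = (0.486 − 0.161) / 0.486 ≈ 0.66872.
Attributable cases ≈ PN × (exposed cases) = 0.66872 × 1990 ≈ 1330.76.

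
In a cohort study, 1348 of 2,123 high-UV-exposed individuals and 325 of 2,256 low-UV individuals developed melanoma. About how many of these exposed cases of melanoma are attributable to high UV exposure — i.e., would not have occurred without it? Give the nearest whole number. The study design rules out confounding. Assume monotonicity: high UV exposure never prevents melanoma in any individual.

about 1042 cases

p₁ = P(outcome | exposed) = 1348/2123 = 0.63495
p₀ = P(outcome | unexposed) = 325/2256 = 0.14406
PN = (p₁ − p₀)/p₁ = (0.63495 − 0.14406) / 0.63495 ≈ 0.77312.
Attributable cases ≈ PN × (exposed cases) = 0.77312 × 1348 ≈ 1042.16.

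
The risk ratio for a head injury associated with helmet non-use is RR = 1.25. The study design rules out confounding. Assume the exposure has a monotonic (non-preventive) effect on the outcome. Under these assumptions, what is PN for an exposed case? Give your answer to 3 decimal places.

Under exogeneity and monotonicity, PN = (RR − 1) / RR = 1 − 1/RR.
PN = (1.25 − 1) / 1.25 = 0.25 / 1.25 ≈ 0.2000

PN ≈ 0.200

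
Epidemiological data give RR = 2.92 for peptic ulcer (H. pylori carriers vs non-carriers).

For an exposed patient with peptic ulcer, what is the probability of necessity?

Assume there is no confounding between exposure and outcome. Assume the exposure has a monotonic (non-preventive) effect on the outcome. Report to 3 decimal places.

PN ≈ 0.658

Under exogeneity and monotonicity, PN = (RR − 1) / RR = 1 − 1/RR.
PN = (2.92 − 1) / 2.92 = 1.92 / 2.92 ≈ 0.6575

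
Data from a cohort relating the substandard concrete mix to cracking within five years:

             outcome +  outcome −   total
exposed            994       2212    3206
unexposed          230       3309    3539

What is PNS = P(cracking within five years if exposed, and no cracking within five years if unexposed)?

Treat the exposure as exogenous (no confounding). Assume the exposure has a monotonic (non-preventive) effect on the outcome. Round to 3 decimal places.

p₁ = P(outcome | exposed) = 994/3206 = 0.31004
p₀ = P(outcome | unexposed) = 230/3539 = 0.06499
Under exogeneity and monotonicity, PNS = p₁ − p₀.
PNS = 0.31004 − 0.06499 = 0.24505

PNS ≈ 0.245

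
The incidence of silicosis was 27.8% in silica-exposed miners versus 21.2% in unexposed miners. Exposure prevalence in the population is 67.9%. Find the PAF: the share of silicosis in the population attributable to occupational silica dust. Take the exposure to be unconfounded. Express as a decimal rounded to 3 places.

PAF ≈ 0.174

p₁ = 0.278, p₀ = 0.212.
Overall risk P(Y=1) = π·p₁ + (1−π)·p₀ = 0.679×0.278 + 0.321×0.212 = 0.25681.
Under exogeneity, PAF = [P(Y=1) − p₀] / P(Y=1).
PAF = (0.25681 − 0.212) / 0.25681 ≈ 0.1745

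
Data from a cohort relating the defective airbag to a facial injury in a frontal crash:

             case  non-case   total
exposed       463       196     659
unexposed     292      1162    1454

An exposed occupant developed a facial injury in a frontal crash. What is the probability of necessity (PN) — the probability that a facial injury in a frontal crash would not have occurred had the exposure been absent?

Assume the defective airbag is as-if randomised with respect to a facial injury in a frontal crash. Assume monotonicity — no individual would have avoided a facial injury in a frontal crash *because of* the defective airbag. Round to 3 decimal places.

PN ≈ 0.714

p₁ = P(outcome | exposed) = 463/659 = 0.70258
p₀ = P(outcome | unexposed) = 292/1454 = 0.20083
Under exogeneity and monotonicity, PN = (p₁ − p₀)/p₁.
PN = (0.70258 − 0.20083) / 0.70258 ≈ 0.7142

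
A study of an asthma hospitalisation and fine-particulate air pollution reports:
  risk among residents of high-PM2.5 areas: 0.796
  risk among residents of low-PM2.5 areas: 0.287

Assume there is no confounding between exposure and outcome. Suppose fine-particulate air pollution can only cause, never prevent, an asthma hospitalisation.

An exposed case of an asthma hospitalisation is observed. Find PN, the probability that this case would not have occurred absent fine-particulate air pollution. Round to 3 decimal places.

Let p₁ = 0.796, p₀ = 0.287.
Under exogeneity and monotonicity, PN = (p₁ − p₀) / p₁.
PN = (0.796 − 0.287) / 0.796 = 0.509 / 0.796 ≈ 0.6394

PN ≈ 0.639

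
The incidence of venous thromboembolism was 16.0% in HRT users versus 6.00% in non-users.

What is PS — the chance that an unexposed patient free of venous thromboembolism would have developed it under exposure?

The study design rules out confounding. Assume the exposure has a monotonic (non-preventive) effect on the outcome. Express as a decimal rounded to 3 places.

PS ≈ 0.106

p₁ = 0.16, p₀ = 0.06.
Under exogeneity and monotonicity, PS = (p₁ − p₀) / (1 − p₀).
PS = (0.16 − 0.06) / (1 − 0.06) = 0.1 / 0.94 ≈ 0.1064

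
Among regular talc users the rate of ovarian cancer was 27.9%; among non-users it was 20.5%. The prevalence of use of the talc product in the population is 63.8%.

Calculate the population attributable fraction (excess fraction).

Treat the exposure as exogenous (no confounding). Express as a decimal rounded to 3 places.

PAF ≈ 0.187

p₁ = 0.279, p₀ = 0.205.
Overall risk P(Y=1) = π·p₁ + (1−π)·p₀ = 0.638×0.279 + 0.362×0.205 = 0.25221.
Under exogeneity, PAF = [P(Y=1) − p₀] / P(Y=1).
PAF = (0.25221 − 0.205) / 0.25221 ≈ 0.1872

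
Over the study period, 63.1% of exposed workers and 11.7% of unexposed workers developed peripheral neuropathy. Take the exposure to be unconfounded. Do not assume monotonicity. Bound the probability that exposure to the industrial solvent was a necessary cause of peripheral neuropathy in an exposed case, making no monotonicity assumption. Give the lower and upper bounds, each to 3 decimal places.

0.815 ≤ PN ≤ 1.000

p₁ = 0.631, p₀ = 0.117.
Under exogeneity alone the bounds on PN are max{0,(p₁−p₀)/p₁} ≤ PN ≤ min{1,(1−p₀)/p₁}.
  lower = (p₁ − p₀)/p₁ = 0.514 / 0.631 ≈ 0.8146
  upper = min{1, (1 − p₀)/p₁} = 0.883 / 0.631 ≈ 1.3994 → capped at 1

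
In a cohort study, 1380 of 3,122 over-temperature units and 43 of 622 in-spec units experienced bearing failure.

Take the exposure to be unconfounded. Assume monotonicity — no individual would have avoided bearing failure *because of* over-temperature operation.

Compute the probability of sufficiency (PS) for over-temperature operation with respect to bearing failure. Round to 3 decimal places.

p₁ = P(outcome | exposed) = 1380/3122 = 0.44202
p₀ = P(outcome | unexposed) = 43/622 = 0.069132
Under exogeneity and monotonicity, PS = (p₁ − p₀) / (1 − p₀).
PS = (0.44202 − 0.069132) / (1 − 0.069132) = 0.37289 / 0.93087 ≈ 0.4006

PS ≈ 0.401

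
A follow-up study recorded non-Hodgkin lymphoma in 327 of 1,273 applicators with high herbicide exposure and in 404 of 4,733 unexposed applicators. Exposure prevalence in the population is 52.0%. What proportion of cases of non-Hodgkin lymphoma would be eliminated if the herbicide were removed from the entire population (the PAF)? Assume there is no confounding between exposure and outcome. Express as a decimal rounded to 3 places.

PAF ≈ 0.511

p₁ = P(outcome | exposed) = 327/1273 = 0.25687
p₀ = P(outcome | unexposed) = 404/4733 = 0.085358
Overall risk P(Y=1) = π·p₁ + (1−π)·p₀ = 0.52×0.25687 + 0.48×0.085358 = 0.17455.
Under exogeneity, PAF = [P(Y=1) − p₀] / P(Y=1).
PAF = (0.17455 − 0.085358) / 0.17455 ≈ 0.5110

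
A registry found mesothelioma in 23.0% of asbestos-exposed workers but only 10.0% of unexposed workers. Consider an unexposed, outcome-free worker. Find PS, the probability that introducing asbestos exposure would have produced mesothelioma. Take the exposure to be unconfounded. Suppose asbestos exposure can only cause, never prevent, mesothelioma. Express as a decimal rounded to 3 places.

p₁ = 0.23, p₀ = 0.1.
Under exogeneity and monotonicity, PS = (p₁ − p₀) / (1 − p₀).
PS = (0.23 − 0.1) / (1 − 0.1) = 0.13 / 0.9 ≈ 0.1444

PS ≈ 0.144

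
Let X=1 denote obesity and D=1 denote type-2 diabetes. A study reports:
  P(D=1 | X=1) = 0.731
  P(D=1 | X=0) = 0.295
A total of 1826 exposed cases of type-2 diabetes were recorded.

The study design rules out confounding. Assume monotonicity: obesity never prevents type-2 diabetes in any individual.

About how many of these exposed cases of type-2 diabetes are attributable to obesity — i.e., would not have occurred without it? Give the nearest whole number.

about 1089 cases

Let p₁ = 0.731, p₀ = 0.295.
PN = (p₁ − p₀)/p₁ = (0.731 − 0.295) / 0.731 ≈ 0.59644.
Attributable cases ≈ PN × (exposed cases) = 0.59644 × 1826 ≈ 1089.11.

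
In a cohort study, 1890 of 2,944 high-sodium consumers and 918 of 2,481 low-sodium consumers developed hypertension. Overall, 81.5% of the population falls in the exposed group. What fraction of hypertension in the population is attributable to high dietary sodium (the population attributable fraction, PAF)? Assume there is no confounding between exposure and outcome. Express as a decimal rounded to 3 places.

p₁ = P(outcome | exposed) = 1890/2944 = 0.64198
p₀ = P(outcome | unexposed) = 918/2481 = 0.37001
Overall risk P(Y=1) = π·p₁ + (1−π)·p₀ = 0.815×0.64198 + 0.185×0.37001 = 0.59167.
Under exogeneity, PAF = [P(Y=1) − p₀] / P(Y=1).
PAF = (0.59167 − 0.37001) / 0.59167 ≈ 0.3746

PAF ≈ 0.375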